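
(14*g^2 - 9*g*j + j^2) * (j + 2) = 14*g^2*j + 28*g^2 - 9*g*j^2 - 18*g*j + j^3 + 2*j^2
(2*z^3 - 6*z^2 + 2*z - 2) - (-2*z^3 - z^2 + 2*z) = 4*z^3 - 5*z^2 - 2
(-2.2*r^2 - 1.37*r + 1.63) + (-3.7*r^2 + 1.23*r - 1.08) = -5.9*r^2 - 0.14*r + 0.55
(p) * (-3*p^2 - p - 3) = -3*p^3 - p^2 - 3*p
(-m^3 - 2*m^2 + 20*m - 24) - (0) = -m^3 - 2*m^2 + 20*m - 24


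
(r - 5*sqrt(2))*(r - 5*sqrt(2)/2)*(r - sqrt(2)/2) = r^3 - 8*sqrt(2)*r^2 + 65*r/2 - 25*sqrt(2)/2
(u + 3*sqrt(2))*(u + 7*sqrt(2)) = u^2 + 10*sqrt(2)*u + 42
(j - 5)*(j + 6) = j^2 + j - 30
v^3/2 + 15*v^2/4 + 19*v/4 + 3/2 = (v/2 + 1/2)*(v + 1/2)*(v + 6)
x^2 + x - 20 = (x - 4)*(x + 5)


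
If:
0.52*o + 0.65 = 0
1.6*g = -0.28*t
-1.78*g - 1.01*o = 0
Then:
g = 0.71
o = -1.25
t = -4.05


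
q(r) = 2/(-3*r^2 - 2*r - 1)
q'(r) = 2*(6*r + 2)/(-3*r^2 - 2*r - 1)^2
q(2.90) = -0.06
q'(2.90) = 0.04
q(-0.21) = -2.81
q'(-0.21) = 2.92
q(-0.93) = -1.15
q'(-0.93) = -2.38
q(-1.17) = -0.72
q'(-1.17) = -1.31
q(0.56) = -0.65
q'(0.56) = 1.14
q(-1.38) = -0.51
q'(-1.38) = -0.80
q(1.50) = -0.19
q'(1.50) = 0.19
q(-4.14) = -0.05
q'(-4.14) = -0.02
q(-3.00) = -0.09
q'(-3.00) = -0.07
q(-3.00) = -0.09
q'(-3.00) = -0.07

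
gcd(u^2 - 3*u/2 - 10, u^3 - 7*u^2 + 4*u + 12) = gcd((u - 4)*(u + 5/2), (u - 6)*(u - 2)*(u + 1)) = 1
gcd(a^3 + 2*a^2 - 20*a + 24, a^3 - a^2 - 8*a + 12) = a^2 - 4*a + 4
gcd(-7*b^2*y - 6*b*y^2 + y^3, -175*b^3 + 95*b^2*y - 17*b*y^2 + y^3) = -7*b + y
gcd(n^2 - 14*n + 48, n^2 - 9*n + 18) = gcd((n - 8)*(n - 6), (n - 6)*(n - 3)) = n - 6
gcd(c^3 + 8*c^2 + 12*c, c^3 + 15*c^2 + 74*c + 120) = c + 6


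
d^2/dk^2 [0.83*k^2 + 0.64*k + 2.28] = 1.66000000000000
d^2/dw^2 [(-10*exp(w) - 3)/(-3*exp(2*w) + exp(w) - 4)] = (90*exp(4*w) + 138*exp(3*w) - 747*exp(2*w) - 101*exp(w) + 172)*exp(w)/(27*exp(6*w) - 27*exp(5*w) + 117*exp(4*w) - 73*exp(3*w) + 156*exp(2*w) - 48*exp(w) + 64)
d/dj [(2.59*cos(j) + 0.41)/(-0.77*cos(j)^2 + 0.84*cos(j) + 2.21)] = (1.9943*sin(j)^2 - 0.6314*cos(j) - 7.3738)*sin(j)/(-0.77*cos(j)^2 + 0.84*cos(j) + 2.21)^2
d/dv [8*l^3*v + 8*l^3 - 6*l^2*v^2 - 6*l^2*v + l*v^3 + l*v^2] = l*(8*l^2 - 12*l*v - 6*l + 3*v^2 + 2*v)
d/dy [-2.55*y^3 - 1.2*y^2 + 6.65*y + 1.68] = -7.65*y^2 - 2.4*y + 6.65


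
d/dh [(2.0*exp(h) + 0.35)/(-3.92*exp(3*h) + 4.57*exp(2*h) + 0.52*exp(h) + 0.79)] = (15.68*exp(3*h) - 5.024*exp(2*h) - 3.199*exp(h) + 1.398)*exp(h)/(15.3664*exp(6*h) - 35.8288*exp(5*h) + 16.8081*exp(4*h) - 1.4408*exp(3*h) + 7.491*exp(2*h) + 0.8216*exp(h) + 0.6241)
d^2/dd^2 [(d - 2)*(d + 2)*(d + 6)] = 6*d + 12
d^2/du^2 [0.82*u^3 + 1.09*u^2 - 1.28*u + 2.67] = 4.92*u + 2.18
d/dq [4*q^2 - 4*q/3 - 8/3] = 8*q - 4/3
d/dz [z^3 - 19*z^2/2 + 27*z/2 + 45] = 3*z^2 - 19*z + 27/2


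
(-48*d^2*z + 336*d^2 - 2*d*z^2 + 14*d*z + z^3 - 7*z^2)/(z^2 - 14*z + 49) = (-48*d^2 - 2*d*z + z^2)/(z - 7)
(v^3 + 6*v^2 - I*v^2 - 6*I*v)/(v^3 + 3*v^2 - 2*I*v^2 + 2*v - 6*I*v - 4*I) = v*(v^2 + v*(6 - I) - 6*I)/(v^3 + v^2*(3 - 2*I) + 2*v*(1 - 3*I) - 4*I)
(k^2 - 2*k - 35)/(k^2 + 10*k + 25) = (k - 7)/(k + 5)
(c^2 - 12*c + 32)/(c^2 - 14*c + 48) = (c - 4)/(c - 6)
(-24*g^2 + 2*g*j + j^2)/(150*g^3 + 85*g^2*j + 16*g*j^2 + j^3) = (-4*g + j)/(25*g^2 + 10*g*j + j^2)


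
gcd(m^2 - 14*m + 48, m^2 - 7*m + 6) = m - 6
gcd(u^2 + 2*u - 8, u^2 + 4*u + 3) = 1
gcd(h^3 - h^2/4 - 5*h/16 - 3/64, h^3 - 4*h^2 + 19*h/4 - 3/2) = 1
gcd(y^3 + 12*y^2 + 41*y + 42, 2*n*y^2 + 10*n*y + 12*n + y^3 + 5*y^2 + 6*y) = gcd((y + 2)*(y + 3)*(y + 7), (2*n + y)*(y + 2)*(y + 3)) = y^2 + 5*y + 6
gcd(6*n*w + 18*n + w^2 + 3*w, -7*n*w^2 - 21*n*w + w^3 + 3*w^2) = w + 3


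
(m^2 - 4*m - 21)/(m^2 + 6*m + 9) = (m - 7)/(m + 3)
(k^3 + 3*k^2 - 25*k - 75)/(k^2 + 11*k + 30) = (k^2 - 2*k - 15)/(k + 6)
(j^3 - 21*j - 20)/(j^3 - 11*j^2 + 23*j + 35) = (j + 4)/(j - 7)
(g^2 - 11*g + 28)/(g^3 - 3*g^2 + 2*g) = (g^2 - 11*g + 28)/(g*(g^2 - 3*g + 2))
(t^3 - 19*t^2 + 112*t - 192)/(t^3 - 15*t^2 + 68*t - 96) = (t - 8)/(t - 4)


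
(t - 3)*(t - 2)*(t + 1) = t^3 - 4*t^2 + t + 6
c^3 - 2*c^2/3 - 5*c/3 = c*(c - 5/3)*(c + 1)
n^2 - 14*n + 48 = (n - 8)*(n - 6)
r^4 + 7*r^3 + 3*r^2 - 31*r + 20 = (r - 1)^2*(r + 4)*(r + 5)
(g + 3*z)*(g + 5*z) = g^2 + 8*g*z + 15*z^2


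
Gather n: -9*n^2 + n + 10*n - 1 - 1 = -9*n^2 + 11*n - 2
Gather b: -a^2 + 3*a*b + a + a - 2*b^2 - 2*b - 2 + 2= -a^2 + 2*a - 2*b^2 + b*(3*a - 2)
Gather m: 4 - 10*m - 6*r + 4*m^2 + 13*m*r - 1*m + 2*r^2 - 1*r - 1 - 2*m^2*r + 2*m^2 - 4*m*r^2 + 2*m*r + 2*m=m^2*(6 - 2*r) + m*(-4*r^2 + 15*r - 9) + 2*r^2 - 7*r + 3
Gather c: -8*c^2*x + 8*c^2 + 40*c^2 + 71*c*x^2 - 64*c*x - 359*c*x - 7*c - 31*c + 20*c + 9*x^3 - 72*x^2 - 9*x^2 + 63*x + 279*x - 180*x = c^2*(48 - 8*x) + c*(71*x^2 - 423*x - 18) + 9*x^3 - 81*x^2 + 162*x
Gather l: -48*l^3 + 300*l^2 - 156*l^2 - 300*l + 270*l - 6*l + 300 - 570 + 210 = -48*l^3 + 144*l^2 - 36*l - 60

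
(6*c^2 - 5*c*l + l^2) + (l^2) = 6*c^2 - 5*c*l + 2*l^2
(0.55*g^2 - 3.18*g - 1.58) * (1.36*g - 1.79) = 0.748*g^3 - 5.3093*g^2 + 3.5434*g + 2.8282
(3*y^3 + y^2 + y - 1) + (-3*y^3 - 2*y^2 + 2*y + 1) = -y^2 + 3*y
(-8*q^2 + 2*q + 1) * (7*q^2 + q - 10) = -56*q^4 + 6*q^3 + 89*q^2 - 19*q - 10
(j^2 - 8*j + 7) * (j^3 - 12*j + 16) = j^5 - 8*j^4 - 5*j^3 + 112*j^2 - 212*j + 112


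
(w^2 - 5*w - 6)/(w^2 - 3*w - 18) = (w + 1)/(w + 3)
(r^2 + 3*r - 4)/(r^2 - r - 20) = (r - 1)/(r - 5)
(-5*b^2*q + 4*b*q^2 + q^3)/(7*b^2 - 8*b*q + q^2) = q*(5*b + q)/(-7*b + q)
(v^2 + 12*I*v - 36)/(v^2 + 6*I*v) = (v + 6*I)/v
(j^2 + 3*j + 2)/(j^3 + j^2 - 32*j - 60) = (j + 1)/(j^2 - j - 30)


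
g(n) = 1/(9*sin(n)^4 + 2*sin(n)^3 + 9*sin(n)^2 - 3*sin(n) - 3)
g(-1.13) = 0.09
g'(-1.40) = 0.04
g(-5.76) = -0.69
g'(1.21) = -0.15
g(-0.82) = 0.17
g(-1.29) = 0.07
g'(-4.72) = -0.00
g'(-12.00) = -12.68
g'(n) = (-36*sin(n)^3*cos(n) - 6*sin(n)^2*cos(n) - 18*sin(n)*cos(n) + 3*cos(n))/(9*sin(n)^4 + 2*sin(n)^3 + 9*sin(n)^2 - 3*sin(n) - 3)^2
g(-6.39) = -0.39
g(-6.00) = -0.33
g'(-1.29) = 0.07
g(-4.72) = 0.07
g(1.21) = 0.09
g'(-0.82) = 0.55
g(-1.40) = 0.07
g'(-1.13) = 0.13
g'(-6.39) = 0.73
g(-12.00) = -1.04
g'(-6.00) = -0.34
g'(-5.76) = -4.99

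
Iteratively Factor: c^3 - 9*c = (c + 3)*(c^2 - 3*c) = c*(c + 3)*(c - 3)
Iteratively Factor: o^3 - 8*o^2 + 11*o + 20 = (o - 5)*(o^2 - 3*o - 4) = (o - 5)*(o - 4)*(o + 1)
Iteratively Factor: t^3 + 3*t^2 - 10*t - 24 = (t - 3)*(t^2 + 6*t + 8) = (t - 3)*(t + 4)*(t + 2)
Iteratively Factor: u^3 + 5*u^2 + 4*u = (u + 1)*(u^2 + 4*u) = (u + 1)*(u + 4)*(u)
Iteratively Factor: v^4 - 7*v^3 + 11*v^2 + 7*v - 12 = (v - 1)*(v^3 - 6*v^2 + 5*v + 12) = (v - 4)*(v - 1)*(v^2 - 2*v - 3) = (v - 4)*(v - 3)*(v - 1)*(v + 1)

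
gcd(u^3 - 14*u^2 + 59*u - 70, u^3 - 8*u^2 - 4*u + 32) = u - 2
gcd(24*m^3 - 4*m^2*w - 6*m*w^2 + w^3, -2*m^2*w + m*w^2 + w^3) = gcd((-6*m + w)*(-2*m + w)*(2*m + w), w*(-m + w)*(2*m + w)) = 2*m + w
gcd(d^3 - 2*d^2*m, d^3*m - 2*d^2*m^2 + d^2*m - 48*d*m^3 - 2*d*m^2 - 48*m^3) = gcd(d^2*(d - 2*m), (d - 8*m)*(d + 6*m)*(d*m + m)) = 1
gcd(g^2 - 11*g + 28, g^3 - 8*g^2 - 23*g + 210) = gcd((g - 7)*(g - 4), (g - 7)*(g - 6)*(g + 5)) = g - 7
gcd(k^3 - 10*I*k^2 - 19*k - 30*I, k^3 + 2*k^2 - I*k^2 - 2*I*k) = 1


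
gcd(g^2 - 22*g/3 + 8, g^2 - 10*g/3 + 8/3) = g - 4/3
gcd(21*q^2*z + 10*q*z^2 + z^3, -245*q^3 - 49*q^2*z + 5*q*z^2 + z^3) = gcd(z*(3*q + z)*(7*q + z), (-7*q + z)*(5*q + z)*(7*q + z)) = 7*q + z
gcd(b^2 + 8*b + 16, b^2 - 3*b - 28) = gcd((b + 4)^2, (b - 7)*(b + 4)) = b + 4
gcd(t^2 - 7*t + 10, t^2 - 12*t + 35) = t - 5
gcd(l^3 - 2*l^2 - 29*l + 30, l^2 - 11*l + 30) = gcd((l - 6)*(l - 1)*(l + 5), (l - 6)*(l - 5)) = l - 6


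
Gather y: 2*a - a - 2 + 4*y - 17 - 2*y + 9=a + 2*y - 10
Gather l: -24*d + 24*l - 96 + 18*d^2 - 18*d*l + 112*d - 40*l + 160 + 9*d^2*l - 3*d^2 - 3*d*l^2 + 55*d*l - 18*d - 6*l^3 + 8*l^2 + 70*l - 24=15*d^2 + 70*d - 6*l^3 + l^2*(8 - 3*d) + l*(9*d^2 + 37*d + 54) + 40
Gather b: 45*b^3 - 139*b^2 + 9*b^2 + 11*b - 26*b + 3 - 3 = 45*b^3 - 130*b^2 - 15*b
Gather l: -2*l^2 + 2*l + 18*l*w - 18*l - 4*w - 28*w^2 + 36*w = -2*l^2 + l*(18*w - 16) - 28*w^2 + 32*w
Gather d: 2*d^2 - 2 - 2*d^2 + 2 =0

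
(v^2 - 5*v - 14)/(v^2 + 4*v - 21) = (v^2 - 5*v - 14)/(v^2 + 4*v - 21)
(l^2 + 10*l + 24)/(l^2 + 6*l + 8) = (l + 6)/(l + 2)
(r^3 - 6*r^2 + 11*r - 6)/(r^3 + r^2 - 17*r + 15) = (r - 2)/(r + 5)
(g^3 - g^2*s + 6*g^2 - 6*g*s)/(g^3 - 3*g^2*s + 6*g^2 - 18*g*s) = (-g + s)/(-g + 3*s)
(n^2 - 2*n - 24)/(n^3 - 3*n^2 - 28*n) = (n - 6)/(n*(n - 7))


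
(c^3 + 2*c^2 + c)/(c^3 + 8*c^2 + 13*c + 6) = c/(c + 6)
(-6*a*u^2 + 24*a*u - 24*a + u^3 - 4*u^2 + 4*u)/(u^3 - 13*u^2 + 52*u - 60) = (-6*a*u + 12*a + u^2 - 2*u)/(u^2 - 11*u + 30)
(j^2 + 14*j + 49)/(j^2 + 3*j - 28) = (j + 7)/(j - 4)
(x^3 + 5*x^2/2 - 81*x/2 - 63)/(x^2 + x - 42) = x + 3/2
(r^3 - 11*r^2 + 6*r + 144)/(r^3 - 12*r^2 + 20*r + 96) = (r + 3)/(r + 2)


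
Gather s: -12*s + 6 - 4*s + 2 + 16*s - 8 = 0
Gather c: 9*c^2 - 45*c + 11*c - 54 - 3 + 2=9*c^2 - 34*c - 55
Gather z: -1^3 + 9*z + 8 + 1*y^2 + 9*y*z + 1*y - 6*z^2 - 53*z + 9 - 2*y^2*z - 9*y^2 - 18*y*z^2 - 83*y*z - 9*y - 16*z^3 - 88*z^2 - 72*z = -8*y^2 - 8*y - 16*z^3 + z^2*(-18*y - 94) + z*(-2*y^2 - 74*y - 116) + 16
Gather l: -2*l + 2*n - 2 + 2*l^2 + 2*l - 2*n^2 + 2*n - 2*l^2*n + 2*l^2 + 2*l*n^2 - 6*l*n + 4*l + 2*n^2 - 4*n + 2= l^2*(4 - 2*n) + l*(2*n^2 - 6*n + 4)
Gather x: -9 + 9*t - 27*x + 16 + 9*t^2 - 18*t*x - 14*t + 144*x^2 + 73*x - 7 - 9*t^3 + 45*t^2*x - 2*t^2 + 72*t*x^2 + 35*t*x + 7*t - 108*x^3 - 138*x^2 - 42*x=-9*t^3 + 7*t^2 + 2*t - 108*x^3 + x^2*(72*t + 6) + x*(45*t^2 + 17*t + 4)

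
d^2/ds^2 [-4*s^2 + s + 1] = -8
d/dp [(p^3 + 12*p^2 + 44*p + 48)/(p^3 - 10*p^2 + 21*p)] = 2*(-11*p^4 - 23*p^3 + 274*p^2 + 480*p - 504)/(p^2*(p^4 - 20*p^3 + 142*p^2 - 420*p + 441))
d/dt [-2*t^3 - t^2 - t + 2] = -6*t^2 - 2*t - 1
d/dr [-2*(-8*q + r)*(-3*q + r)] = 22*q - 4*r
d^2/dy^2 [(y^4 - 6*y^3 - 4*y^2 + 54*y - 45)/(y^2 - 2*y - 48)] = 2*(y^6 - 6*y^5 - 132*y^4 + 502*y^3 + 11385*y^2 - 33426*y - 16740)/(y^6 - 6*y^5 - 132*y^4 + 568*y^3 + 6336*y^2 - 13824*y - 110592)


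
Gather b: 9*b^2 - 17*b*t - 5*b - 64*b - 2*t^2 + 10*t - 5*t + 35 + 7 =9*b^2 + b*(-17*t - 69) - 2*t^2 + 5*t + 42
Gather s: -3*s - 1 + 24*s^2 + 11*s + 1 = 24*s^2 + 8*s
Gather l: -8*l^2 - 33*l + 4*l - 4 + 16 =-8*l^2 - 29*l + 12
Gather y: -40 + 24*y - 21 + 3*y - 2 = 27*y - 63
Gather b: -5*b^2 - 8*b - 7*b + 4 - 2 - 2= -5*b^2 - 15*b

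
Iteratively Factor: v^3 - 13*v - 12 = (v + 1)*(v^2 - v - 12) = (v + 1)*(v + 3)*(v - 4)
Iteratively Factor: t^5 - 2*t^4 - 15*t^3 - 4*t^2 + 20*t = (t + 2)*(t^4 - 4*t^3 - 7*t^2 + 10*t) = t*(t + 2)*(t^3 - 4*t^2 - 7*t + 10) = t*(t + 2)^2*(t^2 - 6*t + 5) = t*(t - 5)*(t + 2)^2*(t - 1)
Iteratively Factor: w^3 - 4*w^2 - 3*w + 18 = (w - 3)*(w^2 - w - 6) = (w - 3)^2*(w + 2)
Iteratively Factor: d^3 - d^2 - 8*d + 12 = (d - 2)*(d^2 + d - 6) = (d - 2)*(d + 3)*(d - 2)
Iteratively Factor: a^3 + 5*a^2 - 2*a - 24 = (a + 4)*(a^2 + a - 6) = (a - 2)*(a + 4)*(a + 3)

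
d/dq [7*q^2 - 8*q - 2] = 14*q - 8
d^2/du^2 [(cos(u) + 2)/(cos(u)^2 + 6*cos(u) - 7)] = (-9*(1 - cos(2*u))^2*cos(u)/4 - (1 - cos(2*u))^2/2 - 151*cos(u)/2 - 81*cos(2*u) - 21*cos(3*u) + cos(5*u)/2 + 177)/((cos(u) - 1)^3*(cos(u) + 7)^3)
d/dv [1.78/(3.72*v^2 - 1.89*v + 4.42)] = (3.3642 - 13.2432*v)/(3.72*v^2 - 1.89*v + 4.42)^2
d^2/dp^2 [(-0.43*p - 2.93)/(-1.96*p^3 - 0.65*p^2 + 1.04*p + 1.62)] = (9.911328*p^5 + 138.357576*p^4 + 61.841494*p^3 - 12.02349*p^2 + 46.652676*p + 11.059828)/(7.529536*p^9 + 7.49112*p^8 - 9.501492*p^7 - 26.345311*p^6 - 7.341672*p^5 + 19.869018*p^4 + 20.877328*p^3 - 0.138996*p^2 - 8.188128*p - 4.251528)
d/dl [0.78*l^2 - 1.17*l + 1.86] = 1.56*l - 1.17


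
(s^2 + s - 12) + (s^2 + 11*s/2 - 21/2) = 2*s^2 + 13*s/2 - 45/2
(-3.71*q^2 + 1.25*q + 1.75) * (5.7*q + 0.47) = -21.147*q^3 + 5.3813*q^2 + 10.5625*q + 0.8225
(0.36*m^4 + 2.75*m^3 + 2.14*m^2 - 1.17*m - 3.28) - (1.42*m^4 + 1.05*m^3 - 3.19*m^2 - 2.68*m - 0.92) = -1.06*m^4 + 1.7*m^3 + 5.33*m^2 + 1.51*m - 2.36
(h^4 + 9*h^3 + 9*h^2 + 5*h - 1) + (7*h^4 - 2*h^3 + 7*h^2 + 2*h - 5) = 8*h^4 + 7*h^3 + 16*h^2 + 7*h - 6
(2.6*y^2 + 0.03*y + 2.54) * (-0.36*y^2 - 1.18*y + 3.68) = -0.936*y^4 - 3.0788*y^3 + 8.6182*y^2 - 2.8868*y + 9.3472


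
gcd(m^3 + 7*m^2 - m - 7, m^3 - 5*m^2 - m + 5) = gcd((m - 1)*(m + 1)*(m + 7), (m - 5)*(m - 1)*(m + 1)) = m^2 - 1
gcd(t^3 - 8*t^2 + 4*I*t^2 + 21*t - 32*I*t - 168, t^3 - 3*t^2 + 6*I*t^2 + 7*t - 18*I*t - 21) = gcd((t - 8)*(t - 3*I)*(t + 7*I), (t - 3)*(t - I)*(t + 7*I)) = t + 7*I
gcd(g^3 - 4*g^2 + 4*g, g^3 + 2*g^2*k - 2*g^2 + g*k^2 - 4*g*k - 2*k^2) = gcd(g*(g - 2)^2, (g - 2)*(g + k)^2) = g - 2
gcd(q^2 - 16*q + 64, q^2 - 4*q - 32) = q - 8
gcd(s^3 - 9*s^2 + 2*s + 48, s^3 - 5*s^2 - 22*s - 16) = s^2 - 6*s - 16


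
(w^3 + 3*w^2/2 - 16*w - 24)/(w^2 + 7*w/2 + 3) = (w^2 - 16)/(w + 2)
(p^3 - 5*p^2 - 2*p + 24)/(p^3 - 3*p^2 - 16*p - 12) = (p^2 - 7*p + 12)/(p^2 - 5*p - 6)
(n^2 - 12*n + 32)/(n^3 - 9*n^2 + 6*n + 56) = (n - 8)/(n^2 - 5*n - 14)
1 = 1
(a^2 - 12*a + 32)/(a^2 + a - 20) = (a - 8)/(a + 5)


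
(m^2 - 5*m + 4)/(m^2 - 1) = (m - 4)/(m + 1)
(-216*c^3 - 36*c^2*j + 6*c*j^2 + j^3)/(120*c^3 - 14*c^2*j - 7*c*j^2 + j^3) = (-36*c^2 - 12*c*j - j^2)/(20*c^2 + c*j - j^2)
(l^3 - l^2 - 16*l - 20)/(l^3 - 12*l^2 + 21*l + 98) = (l^2 - 3*l - 10)/(l^2 - 14*l + 49)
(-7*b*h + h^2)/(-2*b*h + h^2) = (7*b - h)/(2*b - h)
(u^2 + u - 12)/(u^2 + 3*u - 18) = (u + 4)/(u + 6)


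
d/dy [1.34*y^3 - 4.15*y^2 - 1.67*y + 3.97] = 4.02*y^2 - 8.3*y - 1.67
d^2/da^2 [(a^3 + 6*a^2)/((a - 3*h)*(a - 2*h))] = 2*h*(19*a^3*h + 30*a^3 - 90*a^2*h^2 - 108*a^2*h + 108*a*h^3 + 216*h^3)/(a^6 - 15*a^5*h + 93*a^4*h^2 - 305*a^3*h^3 + 558*a^2*h^4 - 540*a*h^5 + 216*h^6)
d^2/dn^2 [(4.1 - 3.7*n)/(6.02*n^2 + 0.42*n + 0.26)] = (-(3.7*n - 4.1)*(12.04*n + 0.42)*(24.08*n + 0.84) + (133.644*n - 46.256)*(6.02*n^2 + 0.42*n + 0.26))/(6.02*n^2 + 0.42*n + 0.26)^3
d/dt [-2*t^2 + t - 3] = 1 - 4*t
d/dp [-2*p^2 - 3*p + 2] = -4*p - 3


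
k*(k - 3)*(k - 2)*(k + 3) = k^4 - 2*k^3 - 9*k^2 + 18*k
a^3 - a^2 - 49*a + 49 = (a - 7)*(a - 1)*(a + 7)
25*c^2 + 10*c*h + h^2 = (5*c + h)^2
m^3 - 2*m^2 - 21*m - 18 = (m - 6)*(m + 1)*(m + 3)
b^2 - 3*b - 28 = (b - 7)*(b + 4)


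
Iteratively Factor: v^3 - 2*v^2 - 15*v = (v)*(v^2 - 2*v - 15) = v*(v + 3)*(v - 5)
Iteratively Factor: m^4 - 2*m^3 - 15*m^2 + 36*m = (m + 4)*(m^3 - 6*m^2 + 9*m) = (m - 3)*(m + 4)*(m^2 - 3*m) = (m - 3)^2*(m + 4)*(m)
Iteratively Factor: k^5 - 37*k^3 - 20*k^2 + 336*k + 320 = (k + 4)*(k^4 - 4*k^3 - 21*k^2 + 64*k + 80) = (k + 4)^2*(k^3 - 8*k^2 + 11*k + 20) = (k + 1)*(k + 4)^2*(k^2 - 9*k + 20) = (k - 5)*(k + 1)*(k + 4)^2*(k - 4)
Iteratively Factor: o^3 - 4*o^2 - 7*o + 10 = (o - 5)*(o^2 + o - 2) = (o - 5)*(o - 1)*(o + 2)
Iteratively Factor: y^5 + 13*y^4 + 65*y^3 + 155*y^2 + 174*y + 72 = (y + 4)*(y^4 + 9*y^3 + 29*y^2 + 39*y + 18) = (y + 3)*(y + 4)*(y^3 + 6*y^2 + 11*y + 6) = (y + 2)*(y + 3)*(y + 4)*(y^2 + 4*y + 3) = (y + 2)*(y + 3)^2*(y + 4)*(y + 1)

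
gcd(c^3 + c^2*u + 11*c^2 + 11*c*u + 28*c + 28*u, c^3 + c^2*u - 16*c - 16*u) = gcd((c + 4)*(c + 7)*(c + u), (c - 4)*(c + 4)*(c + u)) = c^2 + c*u + 4*c + 4*u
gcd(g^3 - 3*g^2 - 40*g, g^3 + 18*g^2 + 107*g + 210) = g + 5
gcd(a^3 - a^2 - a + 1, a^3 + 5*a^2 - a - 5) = a^2 - 1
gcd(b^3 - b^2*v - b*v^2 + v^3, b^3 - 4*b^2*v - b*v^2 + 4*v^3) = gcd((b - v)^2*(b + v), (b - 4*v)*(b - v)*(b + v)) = -b^2 + v^2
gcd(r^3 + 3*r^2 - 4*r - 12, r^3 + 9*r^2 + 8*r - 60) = r - 2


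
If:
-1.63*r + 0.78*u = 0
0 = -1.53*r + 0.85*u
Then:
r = 0.00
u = 0.00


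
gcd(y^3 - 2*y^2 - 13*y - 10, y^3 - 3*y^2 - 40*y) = 1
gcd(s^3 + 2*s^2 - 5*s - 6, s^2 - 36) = 1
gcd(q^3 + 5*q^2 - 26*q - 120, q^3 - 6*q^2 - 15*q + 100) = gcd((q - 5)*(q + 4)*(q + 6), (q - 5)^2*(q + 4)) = q^2 - q - 20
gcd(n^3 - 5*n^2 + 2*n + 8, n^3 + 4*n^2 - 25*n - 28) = n^2 - 3*n - 4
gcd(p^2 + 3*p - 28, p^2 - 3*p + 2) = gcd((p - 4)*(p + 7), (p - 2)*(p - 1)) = 1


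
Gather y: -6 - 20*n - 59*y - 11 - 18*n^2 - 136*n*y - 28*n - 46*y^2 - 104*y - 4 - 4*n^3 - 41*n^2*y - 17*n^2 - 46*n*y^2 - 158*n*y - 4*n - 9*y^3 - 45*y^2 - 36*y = -4*n^3 - 35*n^2 - 52*n - 9*y^3 + y^2*(-46*n - 91) + y*(-41*n^2 - 294*n - 199) - 21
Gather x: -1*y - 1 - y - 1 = -2*y - 2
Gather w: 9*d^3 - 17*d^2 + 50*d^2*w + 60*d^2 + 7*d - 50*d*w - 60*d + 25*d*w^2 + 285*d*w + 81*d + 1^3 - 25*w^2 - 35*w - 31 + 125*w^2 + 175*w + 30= 9*d^3 + 43*d^2 + 28*d + w^2*(25*d + 100) + w*(50*d^2 + 235*d + 140)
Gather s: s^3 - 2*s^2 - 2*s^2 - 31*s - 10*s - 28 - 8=s^3 - 4*s^2 - 41*s - 36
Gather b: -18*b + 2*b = -16*b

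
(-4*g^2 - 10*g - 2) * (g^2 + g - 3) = -4*g^4 - 14*g^3 + 28*g + 6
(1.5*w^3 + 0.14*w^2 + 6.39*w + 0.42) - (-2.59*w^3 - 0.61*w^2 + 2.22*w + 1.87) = 4.09*w^3 + 0.75*w^2 + 4.17*w - 1.45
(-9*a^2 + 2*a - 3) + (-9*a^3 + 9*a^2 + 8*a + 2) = -9*a^3 + 10*a - 1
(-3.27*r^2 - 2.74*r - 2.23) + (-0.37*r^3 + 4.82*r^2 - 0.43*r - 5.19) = -0.37*r^3 + 1.55*r^2 - 3.17*r - 7.42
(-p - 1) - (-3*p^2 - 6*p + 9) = 3*p^2 + 5*p - 10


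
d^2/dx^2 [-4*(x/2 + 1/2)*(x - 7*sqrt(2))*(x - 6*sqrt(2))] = -12*x - 4 + 52*sqrt(2)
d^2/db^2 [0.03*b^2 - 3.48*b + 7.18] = 0.0600000000000000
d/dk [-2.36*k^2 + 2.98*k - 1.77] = 2.98 - 4.72*k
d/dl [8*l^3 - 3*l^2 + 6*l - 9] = 24*l^2 - 6*l + 6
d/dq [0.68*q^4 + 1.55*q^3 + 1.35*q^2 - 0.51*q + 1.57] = 2.72*q^3 + 4.65*q^2 + 2.7*q - 0.51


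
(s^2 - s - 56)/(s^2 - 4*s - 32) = (s + 7)/(s + 4)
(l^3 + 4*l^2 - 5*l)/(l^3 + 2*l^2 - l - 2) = l*(l + 5)/(l^2 + 3*l + 2)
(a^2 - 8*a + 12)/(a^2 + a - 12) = (a^2 - 8*a + 12)/(a^2 + a - 12)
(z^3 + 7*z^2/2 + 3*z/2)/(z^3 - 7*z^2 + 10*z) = (2*z^2 + 7*z + 3)/(2*(z^2 - 7*z + 10))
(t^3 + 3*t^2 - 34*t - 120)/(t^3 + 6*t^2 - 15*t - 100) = (t^2 - 2*t - 24)/(t^2 + t - 20)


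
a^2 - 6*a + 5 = (a - 5)*(a - 1)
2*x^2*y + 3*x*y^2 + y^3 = y*(x + y)*(2*x + y)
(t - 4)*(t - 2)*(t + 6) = t^3 - 28*t + 48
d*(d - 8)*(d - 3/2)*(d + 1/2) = d^4 - 9*d^3 + 29*d^2/4 + 6*d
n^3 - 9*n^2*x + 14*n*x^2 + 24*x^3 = (n - 6*x)*(n - 4*x)*(n + x)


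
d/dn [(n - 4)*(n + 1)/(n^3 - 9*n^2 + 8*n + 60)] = (-n^4 + 6*n^3 - 7*n^2 + 48*n - 148)/(n^6 - 18*n^5 + 97*n^4 - 24*n^3 - 1016*n^2 + 960*n + 3600)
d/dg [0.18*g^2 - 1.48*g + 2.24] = 0.36*g - 1.48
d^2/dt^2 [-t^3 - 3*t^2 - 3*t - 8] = -6*t - 6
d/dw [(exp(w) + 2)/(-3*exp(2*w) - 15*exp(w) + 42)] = ((exp(w) + 2)*(2*exp(w) + 5) - exp(2*w) - 5*exp(w) + 14)*exp(w)/(3*(exp(2*w) + 5*exp(w) - 14)^2)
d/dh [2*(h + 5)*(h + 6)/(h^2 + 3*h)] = 4*(-4*h^2 - 30*h - 45)/(h^2*(h^2 + 6*h + 9))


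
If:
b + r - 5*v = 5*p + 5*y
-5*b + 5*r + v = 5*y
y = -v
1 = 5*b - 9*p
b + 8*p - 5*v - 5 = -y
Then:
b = 13/14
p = 17/42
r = 23/21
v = -5/36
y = 5/36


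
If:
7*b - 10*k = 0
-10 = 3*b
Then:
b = -10/3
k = -7/3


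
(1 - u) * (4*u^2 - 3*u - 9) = -4*u^3 + 7*u^2 + 6*u - 9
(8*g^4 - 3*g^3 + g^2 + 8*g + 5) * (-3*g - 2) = -24*g^5 - 7*g^4 + 3*g^3 - 26*g^2 - 31*g - 10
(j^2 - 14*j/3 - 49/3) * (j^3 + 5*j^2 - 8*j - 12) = j^5 + j^4/3 - 143*j^3/3 - 169*j^2/3 + 560*j/3 + 196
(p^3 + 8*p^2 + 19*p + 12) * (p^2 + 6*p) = p^5 + 14*p^4 + 67*p^3 + 126*p^2 + 72*p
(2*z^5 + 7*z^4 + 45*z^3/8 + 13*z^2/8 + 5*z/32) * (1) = 2*z^5 + 7*z^4 + 45*z^3/8 + 13*z^2/8 + 5*z/32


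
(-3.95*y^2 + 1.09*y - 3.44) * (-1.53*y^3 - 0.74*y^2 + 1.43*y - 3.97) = 6.0435*y^5 + 1.2553*y^4 - 1.1919*y^3 + 19.7858*y^2 - 9.2465*y + 13.6568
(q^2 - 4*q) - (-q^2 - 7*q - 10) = 2*q^2 + 3*q + 10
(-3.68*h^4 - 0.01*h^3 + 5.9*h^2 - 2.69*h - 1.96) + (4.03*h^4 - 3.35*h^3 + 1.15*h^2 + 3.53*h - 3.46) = 0.35*h^4 - 3.36*h^3 + 7.05*h^2 + 0.84*h - 5.42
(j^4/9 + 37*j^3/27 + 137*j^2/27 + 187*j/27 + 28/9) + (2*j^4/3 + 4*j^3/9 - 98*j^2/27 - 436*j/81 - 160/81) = 7*j^4/9 + 49*j^3/27 + 13*j^2/9 + 125*j/81 + 92/81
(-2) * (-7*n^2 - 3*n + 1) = 14*n^2 + 6*n - 2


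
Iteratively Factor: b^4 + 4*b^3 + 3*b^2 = (b)*(b^3 + 4*b^2 + 3*b) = b*(b + 1)*(b^2 + 3*b) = b*(b + 1)*(b + 3)*(b)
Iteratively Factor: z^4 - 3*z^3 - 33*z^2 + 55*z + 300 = (z + 3)*(z^3 - 6*z^2 - 15*z + 100) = (z - 5)*(z + 3)*(z^2 - z - 20) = (z - 5)*(z + 3)*(z + 4)*(z - 5)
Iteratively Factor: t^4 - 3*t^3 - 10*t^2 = (t)*(t^3 - 3*t^2 - 10*t) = t*(t - 5)*(t^2 + 2*t) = t*(t - 5)*(t + 2)*(t)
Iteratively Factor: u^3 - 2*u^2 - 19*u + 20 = (u - 5)*(u^2 + 3*u - 4) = (u - 5)*(u - 1)*(u + 4)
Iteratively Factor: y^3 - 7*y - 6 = (y + 2)*(y^2 - 2*y - 3) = (y + 1)*(y + 2)*(y - 3)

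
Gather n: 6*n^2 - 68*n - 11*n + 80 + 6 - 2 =6*n^2 - 79*n + 84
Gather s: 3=3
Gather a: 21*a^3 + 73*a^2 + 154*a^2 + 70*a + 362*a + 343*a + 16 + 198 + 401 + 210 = 21*a^3 + 227*a^2 + 775*a + 825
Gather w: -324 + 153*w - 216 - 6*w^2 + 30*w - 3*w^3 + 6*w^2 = -3*w^3 + 183*w - 540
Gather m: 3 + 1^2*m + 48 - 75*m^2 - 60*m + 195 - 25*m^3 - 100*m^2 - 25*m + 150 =-25*m^3 - 175*m^2 - 84*m + 396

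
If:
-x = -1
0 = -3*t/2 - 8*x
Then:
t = -16/3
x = 1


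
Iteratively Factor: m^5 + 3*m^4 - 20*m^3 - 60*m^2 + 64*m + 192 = (m + 4)*(m^4 - m^3 - 16*m^2 + 4*m + 48) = (m - 4)*(m + 4)*(m^3 + 3*m^2 - 4*m - 12) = (m - 4)*(m - 2)*(m + 4)*(m^2 + 5*m + 6) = (m - 4)*(m - 2)*(m + 3)*(m + 4)*(m + 2)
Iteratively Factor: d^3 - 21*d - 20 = (d + 4)*(d^2 - 4*d - 5) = (d + 1)*(d + 4)*(d - 5)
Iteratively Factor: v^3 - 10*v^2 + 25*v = (v)*(v^2 - 10*v + 25) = v*(v - 5)*(v - 5)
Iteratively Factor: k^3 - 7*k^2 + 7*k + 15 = (k + 1)*(k^2 - 8*k + 15) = (k - 5)*(k + 1)*(k - 3)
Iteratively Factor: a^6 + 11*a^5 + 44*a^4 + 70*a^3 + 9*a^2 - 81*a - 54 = (a + 2)*(a^5 + 9*a^4 + 26*a^3 + 18*a^2 - 27*a - 27) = (a + 2)*(a + 3)*(a^4 + 6*a^3 + 8*a^2 - 6*a - 9) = (a + 2)*(a + 3)^2*(a^3 + 3*a^2 - a - 3) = (a - 1)*(a + 2)*(a + 3)^2*(a^2 + 4*a + 3) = (a - 1)*(a + 1)*(a + 2)*(a + 3)^2*(a + 3)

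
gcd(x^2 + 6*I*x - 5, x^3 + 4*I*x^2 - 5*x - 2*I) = x + I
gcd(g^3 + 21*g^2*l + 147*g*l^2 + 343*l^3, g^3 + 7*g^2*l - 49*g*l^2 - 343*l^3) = g^2 + 14*g*l + 49*l^2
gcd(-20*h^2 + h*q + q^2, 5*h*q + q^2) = 5*h + q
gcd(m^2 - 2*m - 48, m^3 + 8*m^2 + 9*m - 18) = m + 6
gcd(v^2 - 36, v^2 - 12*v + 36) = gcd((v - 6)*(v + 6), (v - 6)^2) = v - 6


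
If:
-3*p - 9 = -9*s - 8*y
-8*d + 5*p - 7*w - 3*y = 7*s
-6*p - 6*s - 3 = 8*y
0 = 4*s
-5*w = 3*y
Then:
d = -71/96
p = -4/3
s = 0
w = -3/8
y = 5/8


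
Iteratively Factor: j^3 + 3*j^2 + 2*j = (j)*(j^2 + 3*j + 2) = j*(j + 2)*(j + 1)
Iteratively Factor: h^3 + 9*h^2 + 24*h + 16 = (h + 1)*(h^2 + 8*h + 16) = (h + 1)*(h + 4)*(h + 4)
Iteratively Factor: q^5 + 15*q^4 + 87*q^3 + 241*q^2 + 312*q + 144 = (q + 1)*(q^4 + 14*q^3 + 73*q^2 + 168*q + 144) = (q + 1)*(q + 3)*(q^3 + 11*q^2 + 40*q + 48) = (q + 1)*(q + 3)*(q + 4)*(q^2 + 7*q + 12) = (q + 1)*(q + 3)*(q + 4)^2*(q + 3)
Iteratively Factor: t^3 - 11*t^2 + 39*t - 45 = (t - 3)*(t^2 - 8*t + 15) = (t - 5)*(t - 3)*(t - 3)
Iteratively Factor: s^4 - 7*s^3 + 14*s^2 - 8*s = (s)*(s^3 - 7*s^2 + 14*s - 8) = s*(s - 4)*(s^2 - 3*s + 2) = s*(s - 4)*(s - 1)*(s - 2)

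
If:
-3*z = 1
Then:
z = -1/3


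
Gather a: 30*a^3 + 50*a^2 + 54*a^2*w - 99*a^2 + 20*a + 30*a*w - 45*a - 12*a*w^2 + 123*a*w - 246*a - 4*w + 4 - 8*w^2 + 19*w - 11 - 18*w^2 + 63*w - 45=30*a^3 + a^2*(54*w - 49) + a*(-12*w^2 + 153*w - 271) - 26*w^2 + 78*w - 52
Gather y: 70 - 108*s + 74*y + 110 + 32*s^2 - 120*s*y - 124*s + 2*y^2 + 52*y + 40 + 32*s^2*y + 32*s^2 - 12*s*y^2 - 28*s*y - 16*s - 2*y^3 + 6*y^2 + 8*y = 64*s^2 - 248*s - 2*y^3 + y^2*(8 - 12*s) + y*(32*s^2 - 148*s + 134) + 220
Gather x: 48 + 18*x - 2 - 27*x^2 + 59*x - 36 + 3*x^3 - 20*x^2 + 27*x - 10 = 3*x^3 - 47*x^2 + 104*x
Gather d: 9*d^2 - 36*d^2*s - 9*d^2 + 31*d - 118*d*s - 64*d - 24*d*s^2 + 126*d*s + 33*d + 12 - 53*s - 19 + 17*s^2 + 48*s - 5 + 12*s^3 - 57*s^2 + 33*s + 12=-36*d^2*s + d*(-24*s^2 + 8*s) + 12*s^3 - 40*s^2 + 28*s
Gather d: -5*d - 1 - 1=-5*d - 2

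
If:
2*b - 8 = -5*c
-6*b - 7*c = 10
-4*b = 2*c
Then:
No Solution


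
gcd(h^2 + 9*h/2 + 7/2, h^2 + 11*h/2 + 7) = h + 7/2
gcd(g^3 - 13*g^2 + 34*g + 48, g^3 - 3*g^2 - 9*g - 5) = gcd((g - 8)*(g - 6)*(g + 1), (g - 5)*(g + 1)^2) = g + 1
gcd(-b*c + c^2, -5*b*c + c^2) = c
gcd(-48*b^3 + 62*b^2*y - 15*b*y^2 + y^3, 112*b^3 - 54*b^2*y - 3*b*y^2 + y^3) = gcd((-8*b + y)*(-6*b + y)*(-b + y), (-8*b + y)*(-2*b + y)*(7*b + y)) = -8*b + y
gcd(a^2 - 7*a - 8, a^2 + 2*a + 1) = a + 1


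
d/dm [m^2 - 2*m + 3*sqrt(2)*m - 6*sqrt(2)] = 2*m - 2 + 3*sqrt(2)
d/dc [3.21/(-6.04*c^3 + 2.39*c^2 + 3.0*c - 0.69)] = (58.1652*c^2 - 15.3438*c - 9.63)/(6.04*c^3 - 2.39*c^2 - 3.0*c + 0.69)^2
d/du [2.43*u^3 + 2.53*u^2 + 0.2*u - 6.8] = 7.29*u^2 + 5.06*u + 0.2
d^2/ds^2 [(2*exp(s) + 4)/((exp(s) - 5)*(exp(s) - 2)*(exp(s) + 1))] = 8*(exp(6*s) - 27*exp(4*s) + 47*exp(3*s) + 18*exp(2*s) + 117*exp(s) + 10)*exp(s)/(exp(9*s) - 18*exp(8*s) + 117*exp(7*s) - 294*exp(6*s) - 9*exp(5*s) + 1098*exp(4*s) - 753*exp(3*s) - 1530*exp(2*s) + 900*exp(s) + 1000)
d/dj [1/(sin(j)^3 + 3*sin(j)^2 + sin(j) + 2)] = (-6*sin(j) + 3*cos(j)^2 - 4)*cos(j)/(sin(j)^3 + 3*sin(j)^2 + sin(j) + 2)^2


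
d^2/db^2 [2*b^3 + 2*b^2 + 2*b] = 12*b + 4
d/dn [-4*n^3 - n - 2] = -12*n^2 - 1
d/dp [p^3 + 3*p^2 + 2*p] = 3*p^2 + 6*p + 2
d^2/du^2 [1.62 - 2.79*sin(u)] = 2.79*sin(u)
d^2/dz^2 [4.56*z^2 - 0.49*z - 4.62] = 9.12000000000000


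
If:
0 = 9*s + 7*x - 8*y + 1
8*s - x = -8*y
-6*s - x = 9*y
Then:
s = -17/433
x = -24/433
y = 14/433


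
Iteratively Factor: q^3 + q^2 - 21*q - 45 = (q + 3)*(q^2 - 2*q - 15) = (q - 5)*(q + 3)*(q + 3)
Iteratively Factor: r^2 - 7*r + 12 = (r - 3)*(r - 4)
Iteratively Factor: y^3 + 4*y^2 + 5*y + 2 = (y + 2)*(y^2 + 2*y + 1) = (y + 1)*(y + 2)*(y + 1)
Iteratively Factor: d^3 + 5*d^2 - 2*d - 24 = (d - 2)*(d^2 + 7*d + 12) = (d - 2)*(d + 4)*(d + 3)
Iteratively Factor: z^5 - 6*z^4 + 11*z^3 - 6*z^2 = (z - 3)*(z^4 - 3*z^3 + 2*z^2) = z*(z - 3)*(z^3 - 3*z^2 + 2*z) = z*(z - 3)*(z - 2)*(z^2 - z) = z^2*(z - 3)*(z - 2)*(z - 1)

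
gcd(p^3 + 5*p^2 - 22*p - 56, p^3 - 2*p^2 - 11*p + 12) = p - 4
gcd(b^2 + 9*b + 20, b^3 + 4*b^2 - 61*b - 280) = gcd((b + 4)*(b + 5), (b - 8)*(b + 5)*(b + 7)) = b + 5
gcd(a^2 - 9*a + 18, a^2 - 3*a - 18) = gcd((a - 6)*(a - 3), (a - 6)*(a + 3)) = a - 6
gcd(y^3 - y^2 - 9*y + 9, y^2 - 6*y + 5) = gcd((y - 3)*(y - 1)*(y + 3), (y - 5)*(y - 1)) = y - 1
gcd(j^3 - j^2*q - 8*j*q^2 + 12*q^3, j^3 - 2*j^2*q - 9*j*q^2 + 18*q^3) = -j^2 - j*q + 6*q^2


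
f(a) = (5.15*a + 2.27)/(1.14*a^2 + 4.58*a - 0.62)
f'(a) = (-2.28*a - 4.58)*(5.15*a + 2.27)/(1.14*a^2 + 4.58*a - 0.62)^2 + 5.15/(1.14*a^2 + 4.58*a - 0.62)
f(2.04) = 0.95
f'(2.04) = -0.27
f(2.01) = 0.96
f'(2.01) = -0.27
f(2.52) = 0.84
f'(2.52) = -0.19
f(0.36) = 3.51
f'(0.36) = -11.71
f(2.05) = 0.95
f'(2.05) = -0.27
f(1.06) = 1.40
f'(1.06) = -0.84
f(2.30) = 0.89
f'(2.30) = -0.22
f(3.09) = 0.74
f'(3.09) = -0.14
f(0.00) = -3.66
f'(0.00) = -35.35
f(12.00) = 0.29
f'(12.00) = -0.02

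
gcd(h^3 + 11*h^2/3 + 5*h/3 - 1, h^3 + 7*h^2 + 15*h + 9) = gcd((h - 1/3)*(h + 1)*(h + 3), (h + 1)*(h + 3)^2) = h^2 + 4*h + 3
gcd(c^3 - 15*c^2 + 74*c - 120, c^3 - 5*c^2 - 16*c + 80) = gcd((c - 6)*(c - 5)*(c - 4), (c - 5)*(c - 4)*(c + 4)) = c^2 - 9*c + 20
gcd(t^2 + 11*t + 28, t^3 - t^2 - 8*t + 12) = 1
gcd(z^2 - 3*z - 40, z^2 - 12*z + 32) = z - 8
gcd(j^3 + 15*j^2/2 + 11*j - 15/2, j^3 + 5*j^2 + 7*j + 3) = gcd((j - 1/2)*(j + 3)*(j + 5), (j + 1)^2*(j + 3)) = j + 3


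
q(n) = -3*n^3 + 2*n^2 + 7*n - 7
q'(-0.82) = -2.33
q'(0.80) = 4.44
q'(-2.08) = -40.26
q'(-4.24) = -171.76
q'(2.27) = -30.30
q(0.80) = -1.66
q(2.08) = -10.78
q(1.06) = -0.91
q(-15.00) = 10463.00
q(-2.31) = 24.48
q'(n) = -9*n^2 + 4*n + 7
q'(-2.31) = -50.26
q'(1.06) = 1.13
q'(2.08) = -23.62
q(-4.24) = 227.95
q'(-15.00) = -2078.00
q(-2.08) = 14.09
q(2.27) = -15.90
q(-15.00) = 10463.00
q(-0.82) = -9.74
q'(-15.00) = -2078.00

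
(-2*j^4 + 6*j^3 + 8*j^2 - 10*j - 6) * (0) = 0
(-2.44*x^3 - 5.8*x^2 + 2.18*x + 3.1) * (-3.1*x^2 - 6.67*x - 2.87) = 7.564*x^5 + 34.2548*x^4 + 38.9308*x^3 - 7.5046*x^2 - 26.9336*x - 8.897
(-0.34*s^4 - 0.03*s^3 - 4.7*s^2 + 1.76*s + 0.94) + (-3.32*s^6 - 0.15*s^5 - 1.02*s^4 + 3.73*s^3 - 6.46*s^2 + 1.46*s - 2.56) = -3.32*s^6 - 0.15*s^5 - 1.36*s^4 + 3.7*s^3 - 11.16*s^2 + 3.22*s - 1.62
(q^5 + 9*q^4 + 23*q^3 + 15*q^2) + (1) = q^5 + 9*q^4 + 23*q^3 + 15*q^2 + 1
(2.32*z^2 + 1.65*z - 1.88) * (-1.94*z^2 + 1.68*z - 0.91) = -4.5008*z^4 + 0.6966*z^3 + 4.308*z^2 - 4.6599*z + 1.7108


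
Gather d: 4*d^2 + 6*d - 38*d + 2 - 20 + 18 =4*d^2 - 32*d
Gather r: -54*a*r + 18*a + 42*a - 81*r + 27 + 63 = 60*a + r*(-54*a - 81) + 90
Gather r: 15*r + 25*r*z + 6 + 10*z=r*(25*z + 15) + 10*z + 6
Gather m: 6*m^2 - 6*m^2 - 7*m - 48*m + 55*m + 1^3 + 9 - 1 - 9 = 0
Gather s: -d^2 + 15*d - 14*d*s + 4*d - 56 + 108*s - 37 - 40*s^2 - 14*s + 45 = -d^2 + 19*d - 40*s^2 + s*(94 - 14*d) - 48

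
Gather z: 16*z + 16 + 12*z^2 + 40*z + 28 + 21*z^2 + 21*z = 33*z^2 + 77*z + 44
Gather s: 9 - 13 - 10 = -14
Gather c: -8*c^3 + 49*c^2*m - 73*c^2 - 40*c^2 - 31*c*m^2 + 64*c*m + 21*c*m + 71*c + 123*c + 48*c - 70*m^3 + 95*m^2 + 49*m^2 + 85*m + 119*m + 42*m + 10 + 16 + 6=-8*c^3 + c^2*(49*m - 113) + c*(-31*m^2 + 85*m + 242) - 70*m^3 + 144*m^2 + 246*m + 32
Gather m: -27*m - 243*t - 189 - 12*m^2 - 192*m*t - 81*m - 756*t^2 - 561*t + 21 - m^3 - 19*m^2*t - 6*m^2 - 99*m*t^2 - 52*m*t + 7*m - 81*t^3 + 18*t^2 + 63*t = -m^3 + m^2*(-19*t - 18) + m*(-99*t^2 - 244*t - 101) - 81*t^3 - 738*t^2 - 741*t - 168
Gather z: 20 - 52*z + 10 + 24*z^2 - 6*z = 24*z^2 - 58*z + 30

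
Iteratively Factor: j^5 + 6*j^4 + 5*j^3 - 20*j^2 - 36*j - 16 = (j - 2)*(j^4 + 8*j^3 + 21*j^2 + 22*j + 8) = (j - 2)*(j + 1)*(j^3 + 7*j^2 + 14*j + 8) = (j - 2)*(j + 1)*(j + 2)*(j^2 + 5*j + 4) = (j - 2)*(j + 1)^2*(j + 2)*(j + 4)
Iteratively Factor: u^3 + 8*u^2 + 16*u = (u + 4)*(u^2 + 4*u) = u*(u + 4)*(u + 4)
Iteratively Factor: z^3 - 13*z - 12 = (z + 1)*(z^2 - z - 12) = (z - 4)*(z + 1)*(z + 3)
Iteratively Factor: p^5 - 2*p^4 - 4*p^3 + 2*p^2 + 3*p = (p - 3)*(p^4 + p^3 - p^2 - p) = (p - 3)*(p - 1)*(p^3 + 2*p^2 + p) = (p - 3)*(p - 1)*(p + 1)*(p^2 + p) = p*(p - 3)*(p - 1)*(p + 1)*(p + 1)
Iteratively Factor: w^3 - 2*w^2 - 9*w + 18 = (w + 3)*(w^2 - 5*w + 6) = (w - 2)*(w + 3)*(w - 3)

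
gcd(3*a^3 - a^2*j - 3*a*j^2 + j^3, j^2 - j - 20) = 1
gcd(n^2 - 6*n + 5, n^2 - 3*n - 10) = n - 5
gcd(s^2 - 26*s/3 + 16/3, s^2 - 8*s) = s - 8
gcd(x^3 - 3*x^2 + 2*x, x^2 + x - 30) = 1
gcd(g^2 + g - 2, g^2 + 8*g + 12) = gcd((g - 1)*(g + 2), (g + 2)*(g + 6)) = g + 2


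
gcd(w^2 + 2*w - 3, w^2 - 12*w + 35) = 1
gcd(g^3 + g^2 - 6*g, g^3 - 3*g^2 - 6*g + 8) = 1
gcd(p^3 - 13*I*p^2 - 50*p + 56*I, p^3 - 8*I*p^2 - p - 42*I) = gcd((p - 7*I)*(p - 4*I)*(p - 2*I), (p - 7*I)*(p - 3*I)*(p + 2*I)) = p - 7*I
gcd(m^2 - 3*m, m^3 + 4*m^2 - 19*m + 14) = 1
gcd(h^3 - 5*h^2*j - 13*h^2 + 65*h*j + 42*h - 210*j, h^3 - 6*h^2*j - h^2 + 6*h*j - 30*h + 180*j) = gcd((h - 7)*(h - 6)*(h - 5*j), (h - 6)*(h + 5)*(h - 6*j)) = h - 6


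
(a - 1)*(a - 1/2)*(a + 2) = a^3 + a^2/2 - 5*a/2 + 1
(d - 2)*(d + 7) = d^2 + 5*d - 14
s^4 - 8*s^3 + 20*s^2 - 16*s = s*(s - 4)*(s - 2)^2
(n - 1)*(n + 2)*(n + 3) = n^3 + 4*n^2 + n - 6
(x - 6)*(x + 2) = x^2 - 4*x - 12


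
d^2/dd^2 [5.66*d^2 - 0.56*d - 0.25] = 11.3200000000000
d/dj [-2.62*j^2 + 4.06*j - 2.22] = 4.06 - 5.24*j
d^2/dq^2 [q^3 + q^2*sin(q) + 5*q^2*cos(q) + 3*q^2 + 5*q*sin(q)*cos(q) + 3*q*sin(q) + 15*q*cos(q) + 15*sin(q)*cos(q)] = -q^2*sin(q) - 5*q^2*cos(q) - 23*q*sin(q) - 10*q*sin(2*q) - 11*q*cos(q) + 6*q - 28*sin(q) - 30*sin(2*q) + 16*cos(q) + 10*cos(2*q) + 6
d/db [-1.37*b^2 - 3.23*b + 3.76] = -2.74*b - 3.23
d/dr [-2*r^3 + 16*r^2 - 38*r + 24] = -6*r^2 + 32*r - 38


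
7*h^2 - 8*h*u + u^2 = (-7*h + u)*(-h + u)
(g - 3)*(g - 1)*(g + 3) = g^3 - g^2 - 9*g + 9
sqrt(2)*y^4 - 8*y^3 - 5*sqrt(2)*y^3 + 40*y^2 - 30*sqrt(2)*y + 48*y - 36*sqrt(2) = (y - 6)*(y - 3*sqrt(2))*(y - sqrt(2))*(sqrt(2)*y + sqrt(2))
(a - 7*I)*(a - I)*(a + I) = a^3 - 7*I*a^2 + a - 7*I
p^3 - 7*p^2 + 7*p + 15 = (p - 5)*(p - 3)*(p + 1)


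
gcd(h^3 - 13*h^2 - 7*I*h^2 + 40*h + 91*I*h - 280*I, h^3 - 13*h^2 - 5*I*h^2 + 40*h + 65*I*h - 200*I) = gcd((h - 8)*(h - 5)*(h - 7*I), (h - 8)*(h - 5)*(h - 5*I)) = h^2 - 13*h + 40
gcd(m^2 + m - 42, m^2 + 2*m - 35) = m + 7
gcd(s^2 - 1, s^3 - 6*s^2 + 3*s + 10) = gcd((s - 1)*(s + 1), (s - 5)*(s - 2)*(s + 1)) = s + 1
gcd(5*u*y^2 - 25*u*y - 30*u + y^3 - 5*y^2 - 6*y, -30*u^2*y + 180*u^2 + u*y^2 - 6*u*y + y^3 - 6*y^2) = y - 6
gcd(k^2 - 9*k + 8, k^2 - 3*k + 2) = k - 1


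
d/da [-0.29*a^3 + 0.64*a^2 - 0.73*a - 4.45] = -0.87*a^2 + 1.28*a - 0.73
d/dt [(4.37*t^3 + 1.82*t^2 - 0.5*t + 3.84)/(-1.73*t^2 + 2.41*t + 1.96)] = (-7.5601*t^4 + 21.0634*t^3 + 29.2168*t^2 + 20.4208*t - 10.2344)/(2.9929*t^4 - 8.3386*t^3 - 0.9735*t^2 + 9.4472*t + 3.8416)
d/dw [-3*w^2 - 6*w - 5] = -6*w - 6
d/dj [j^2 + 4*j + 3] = 2*j + 4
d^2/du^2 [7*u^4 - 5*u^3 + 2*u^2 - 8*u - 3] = 84*u^2 - 30*u + 4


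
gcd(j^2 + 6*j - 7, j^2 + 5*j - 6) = j - 1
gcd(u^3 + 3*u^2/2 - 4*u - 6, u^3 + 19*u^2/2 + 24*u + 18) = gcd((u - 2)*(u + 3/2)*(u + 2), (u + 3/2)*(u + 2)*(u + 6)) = u^2 + 7*u/2 + 3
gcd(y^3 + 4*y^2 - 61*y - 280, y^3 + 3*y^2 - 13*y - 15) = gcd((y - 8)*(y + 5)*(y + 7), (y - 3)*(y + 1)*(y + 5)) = y + 5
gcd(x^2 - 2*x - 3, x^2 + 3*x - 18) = x - 3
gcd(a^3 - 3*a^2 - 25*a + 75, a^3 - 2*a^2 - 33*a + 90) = a^2 - 8*a + 15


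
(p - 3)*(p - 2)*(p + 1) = p^3 - 4*p^2 + p + 6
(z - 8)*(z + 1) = z^2 - 7*z - 8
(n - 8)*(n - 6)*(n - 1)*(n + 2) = n^4 - 13*n^3 + 32*n^2 + 76*n - 96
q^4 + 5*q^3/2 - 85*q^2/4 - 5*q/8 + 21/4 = (q - 7/2)*(q - 1/2)*(q + 1/2)*(q + 6)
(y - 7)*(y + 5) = y^2 - 2*y - 35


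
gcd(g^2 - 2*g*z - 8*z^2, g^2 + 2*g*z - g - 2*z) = g + 2*z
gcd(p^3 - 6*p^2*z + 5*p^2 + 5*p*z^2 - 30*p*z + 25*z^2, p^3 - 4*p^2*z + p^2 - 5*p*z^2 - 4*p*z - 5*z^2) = -p + 5*z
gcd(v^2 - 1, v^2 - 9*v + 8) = v - 1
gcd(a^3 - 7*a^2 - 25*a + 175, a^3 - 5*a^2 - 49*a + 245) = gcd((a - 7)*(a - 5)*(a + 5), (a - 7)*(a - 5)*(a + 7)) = a^2 - 12*a + 35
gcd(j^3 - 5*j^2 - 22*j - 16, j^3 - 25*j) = 1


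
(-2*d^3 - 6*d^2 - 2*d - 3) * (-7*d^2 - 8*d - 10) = 14*d^5 + 58*d^4 + 82*d^3 + 97*d^2 + 44*d + 30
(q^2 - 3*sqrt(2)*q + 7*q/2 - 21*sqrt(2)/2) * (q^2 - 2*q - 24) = q^4 - 3*sqrt(2)*q^3 + 3*q^3/2 - 31*q^2 - 9*sqrt(2)*q^2/2 - 84*q + 93*sqrt(2)*q + 252*sqrt(2)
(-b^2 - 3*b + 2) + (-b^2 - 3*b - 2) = -2*b^2 - 6*b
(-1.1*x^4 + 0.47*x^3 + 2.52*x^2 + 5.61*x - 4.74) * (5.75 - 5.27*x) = 5.797*x^5 - 8.8019*x^4 - 10.5779*x^3 - 15.0747*x^2 + 57.2373*x - 27.255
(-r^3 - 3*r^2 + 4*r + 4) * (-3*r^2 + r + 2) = 3*r^5 + 8*r^4 - 17*r^3 - 14*r^2 + 12*r + 8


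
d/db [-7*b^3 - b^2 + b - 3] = -21*b^2 - 2*b + 1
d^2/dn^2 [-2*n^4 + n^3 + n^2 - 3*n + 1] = -24*n^2 + 6*n + 2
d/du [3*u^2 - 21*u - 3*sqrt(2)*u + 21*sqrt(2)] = 6*u - 21 - 3*sqrt(2)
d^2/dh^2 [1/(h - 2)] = 2/(h - 2)^3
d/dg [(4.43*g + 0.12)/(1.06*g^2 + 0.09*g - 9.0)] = (4.6958*g^2 + 0.3987*g - (2.12*g + 0.09)*(4.43*g + 0.12) - 39.87)/(1.06*g^2 + 0.09*g - 9.0)^2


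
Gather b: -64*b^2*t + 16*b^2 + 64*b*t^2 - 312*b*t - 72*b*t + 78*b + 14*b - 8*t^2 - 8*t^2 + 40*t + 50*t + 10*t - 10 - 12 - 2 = b^2*(16 - 64*t) + b*(64*t^2 - 384*t + 92) - 16*t^2 + 100*t - 24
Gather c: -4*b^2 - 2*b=-4*b^2 - 2*b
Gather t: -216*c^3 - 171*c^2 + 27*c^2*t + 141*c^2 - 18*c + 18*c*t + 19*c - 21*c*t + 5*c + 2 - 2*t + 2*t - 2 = -216*c^3 - 30*c^2 + 6*c + t*(27*c^2 - 3*c)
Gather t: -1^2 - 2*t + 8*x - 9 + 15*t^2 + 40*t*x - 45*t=15*t^2 + t*(40*x - 47) + 8*x - 10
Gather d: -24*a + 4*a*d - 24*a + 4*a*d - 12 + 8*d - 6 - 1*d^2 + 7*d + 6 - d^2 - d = -48*a - 2*d^2 + d*(8*a + 14) - 12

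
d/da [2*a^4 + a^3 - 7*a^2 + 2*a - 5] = 8*a^3 + 3*a^2 - 14*a + 2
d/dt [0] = 0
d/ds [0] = 0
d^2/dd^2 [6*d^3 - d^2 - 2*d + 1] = 36*d - 2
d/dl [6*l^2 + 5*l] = 12*l + 5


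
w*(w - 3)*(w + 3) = w^3 - 9*w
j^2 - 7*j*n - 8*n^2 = (j - 8*n)*(j + n)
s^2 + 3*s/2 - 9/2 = (s - 3/2)*(s + 3)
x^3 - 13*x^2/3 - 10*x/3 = x*(x - 5)*(x + 2/3)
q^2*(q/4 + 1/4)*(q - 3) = q^4/4 - q^3/2 - 3*q^2/4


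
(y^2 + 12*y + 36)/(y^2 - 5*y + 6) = (y^2 + 12*y + 36)/(y^2 - 5*y + 6)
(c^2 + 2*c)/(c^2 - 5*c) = (c + 2)/(c - 5)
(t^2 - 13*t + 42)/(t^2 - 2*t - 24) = (t - 7)/(t + 4)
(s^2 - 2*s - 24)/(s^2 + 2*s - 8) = (s - 6)/(s - 2)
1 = 1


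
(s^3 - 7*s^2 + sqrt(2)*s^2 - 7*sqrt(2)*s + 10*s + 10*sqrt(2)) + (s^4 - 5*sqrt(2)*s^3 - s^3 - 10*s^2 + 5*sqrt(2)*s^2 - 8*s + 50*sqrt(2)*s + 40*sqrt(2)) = s^4 - 5*sqrt(2)*s^3 - 17*s^2 + 6*sqrt(2)*s^2 + 2*s + 43*sqrt(2)*s + 50*sqrt(2)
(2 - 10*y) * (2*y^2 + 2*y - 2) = -20*y^3 - 16*y^2 + 24*y - 4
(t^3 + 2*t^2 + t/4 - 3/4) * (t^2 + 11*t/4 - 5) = t^5 + 19*t^4/4 + 3*t^3/4 - 161*t^2/16 - 53*t/16 + 15/4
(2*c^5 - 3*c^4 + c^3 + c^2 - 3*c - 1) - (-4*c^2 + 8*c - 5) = 2*c^5 - 3*c^4 + c^3 + 5*c^2 - 11*c + 4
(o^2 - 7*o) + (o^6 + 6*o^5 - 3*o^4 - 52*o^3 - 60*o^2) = o^6 + 6*o^5 - 3*o^4 - 52*o^3 - 59*o^2 - 7*o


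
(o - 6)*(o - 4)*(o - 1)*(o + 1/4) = o^4 - 43*o^3/4 + 125*o^2/4 - 31*o/2 - 6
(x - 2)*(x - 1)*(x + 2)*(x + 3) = x^4 + 2*x^3 - 7*x^2 - 8*x + 12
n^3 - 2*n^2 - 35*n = n*(n - 7)*(n + 5)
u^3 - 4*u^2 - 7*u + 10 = (u - 5)*(u - 1)*(u + 2)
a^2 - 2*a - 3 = (a - 3)*(a + 1)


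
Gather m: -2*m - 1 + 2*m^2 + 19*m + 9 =2*m^2 + 17*m + 8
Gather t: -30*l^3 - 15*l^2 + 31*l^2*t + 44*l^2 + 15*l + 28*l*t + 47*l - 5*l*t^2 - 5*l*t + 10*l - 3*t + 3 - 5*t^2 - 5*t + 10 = -30*l^3 + 29*l^2 + 72*l + t^2*(-5*l - 5) + t*(31*l^2 + 23*l - 8) + 13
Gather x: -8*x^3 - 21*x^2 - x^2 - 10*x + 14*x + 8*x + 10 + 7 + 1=-8*x^3 - 22*x^2 + 12*x + 18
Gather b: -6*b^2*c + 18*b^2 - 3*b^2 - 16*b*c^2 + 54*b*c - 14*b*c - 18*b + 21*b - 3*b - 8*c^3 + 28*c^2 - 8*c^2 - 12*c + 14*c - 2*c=b^2*(15 - 6*c) + b*(-16*c^2 + 40*c) - 8*c^3 + 20*c^2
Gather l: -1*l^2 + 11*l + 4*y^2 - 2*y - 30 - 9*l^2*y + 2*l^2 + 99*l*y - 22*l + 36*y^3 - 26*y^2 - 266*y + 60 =l^2*(1 - 9*y) + l*(99*y - 11) + 36*y^3 - 22*y^2 - 268*y + 30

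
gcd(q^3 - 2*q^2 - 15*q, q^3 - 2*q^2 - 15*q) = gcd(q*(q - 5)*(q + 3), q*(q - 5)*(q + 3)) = q^3 - 2*q^2 - 15*q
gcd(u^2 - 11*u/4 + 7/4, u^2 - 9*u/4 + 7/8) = u - 7/4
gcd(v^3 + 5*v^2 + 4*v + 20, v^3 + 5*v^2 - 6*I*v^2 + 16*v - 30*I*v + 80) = v^2 + v*(5 + 2*I) + 10*I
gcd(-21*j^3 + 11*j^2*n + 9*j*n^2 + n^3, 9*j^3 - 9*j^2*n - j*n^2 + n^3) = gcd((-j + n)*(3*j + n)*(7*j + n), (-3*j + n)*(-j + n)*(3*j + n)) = 3*j^2 - 2*j*n - n^2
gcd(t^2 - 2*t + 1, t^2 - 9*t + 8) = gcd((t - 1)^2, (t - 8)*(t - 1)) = t - 1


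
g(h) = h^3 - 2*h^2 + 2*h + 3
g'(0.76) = 0.69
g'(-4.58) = 83.25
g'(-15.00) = 737.00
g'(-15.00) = 737.00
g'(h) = 3*h^2 - 4*h + 2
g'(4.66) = 48.51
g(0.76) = 3.80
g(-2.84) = -41.72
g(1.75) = 5.73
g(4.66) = 70.08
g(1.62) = 5.24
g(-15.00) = -3852.00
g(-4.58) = -144.18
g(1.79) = 5.91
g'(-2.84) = 37.56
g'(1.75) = 4.19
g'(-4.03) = 66.84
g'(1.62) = 3.39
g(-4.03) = -102.99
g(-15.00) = -3852.00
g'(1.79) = 4.45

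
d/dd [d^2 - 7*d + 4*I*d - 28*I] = 2*d - 7 + 4*I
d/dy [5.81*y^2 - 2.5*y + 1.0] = 11.62*y - 2.5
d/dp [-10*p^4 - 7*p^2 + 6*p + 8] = -40*p^3 - 14*p + 6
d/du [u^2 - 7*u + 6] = 2*u - 7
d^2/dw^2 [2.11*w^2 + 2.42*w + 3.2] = 4.22000000000000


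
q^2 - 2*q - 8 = (q - 4)*(q + 2)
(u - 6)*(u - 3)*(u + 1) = u^3 - 8*u^2 + 9*u + 18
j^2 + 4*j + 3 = (j + 1)*(j + 3)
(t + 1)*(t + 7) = t^2 + 8*t + 7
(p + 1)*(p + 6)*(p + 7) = p^3 + 14*p^2 + 55*p + 42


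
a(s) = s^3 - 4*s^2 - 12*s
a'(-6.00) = 144.00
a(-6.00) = -288.00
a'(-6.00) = 144.00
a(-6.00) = -288.00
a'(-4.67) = 90.79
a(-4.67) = -133.04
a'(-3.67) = 57.77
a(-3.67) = -59.27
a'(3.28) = -5.96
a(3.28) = -47.11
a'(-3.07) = 40.83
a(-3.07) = -29.79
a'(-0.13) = -10.91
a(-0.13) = 1.49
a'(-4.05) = 69.61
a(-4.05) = -83.44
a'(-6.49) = 166.28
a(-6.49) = -363.96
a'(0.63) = -15.85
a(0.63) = -8.90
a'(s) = 3*s^2 - 8*s - 12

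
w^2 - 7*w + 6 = (w - 6)*(w - 1)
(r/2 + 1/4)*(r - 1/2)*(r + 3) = r^3/2 + 3*r^2/2 - r/8 - 3/8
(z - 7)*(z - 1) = z^2 - 8*z + 7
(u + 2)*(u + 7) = u^2 + 9*u + 14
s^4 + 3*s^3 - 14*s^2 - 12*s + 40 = (s - 2)^2*(s + 2)*(s + 5)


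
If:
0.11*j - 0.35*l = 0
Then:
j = 3.18181818181818*l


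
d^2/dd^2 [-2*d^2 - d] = -4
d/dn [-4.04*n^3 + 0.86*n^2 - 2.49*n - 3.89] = -12.12*n^2 + 1.72*n - 2.49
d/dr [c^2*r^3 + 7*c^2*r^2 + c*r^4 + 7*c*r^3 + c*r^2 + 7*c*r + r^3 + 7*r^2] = 3*c^2*r^2 + 14*c^2*r + 4*c*r^3 + 21*c*r^2 + 2*c*r + 7*c + 3*r^2 + 14*r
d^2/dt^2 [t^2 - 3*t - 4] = 2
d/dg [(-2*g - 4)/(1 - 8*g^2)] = 2*(8*g^2 - 16*g*(g + 2) - 1)/(8*g^2 - 1)^2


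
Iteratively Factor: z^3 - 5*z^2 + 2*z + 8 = (z - 4)*(z^2 - z - 2) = (z - 4)*(z + 1)*(z - 2)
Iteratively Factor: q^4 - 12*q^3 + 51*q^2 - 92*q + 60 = (q - 5)*(q^3 - 7*q^2 + 16*q - 12) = (q - 5)*(q - 2)*(q^2 - 5*q + 6) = (q - 5)*(q - 3)*(q - 2)*(q - 2)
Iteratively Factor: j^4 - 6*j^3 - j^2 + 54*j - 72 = (j - 4)*(j^3 - 2*j^2 - 9*j + 18) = (j - 4)*(j - 2)*(j^2 - 9) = (j - 4)*(j - 2)*(j + 3)*(j - 3)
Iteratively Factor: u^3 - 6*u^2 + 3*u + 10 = (u - 2)*(u^2 - 4*u - 5) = (u - 2)*(u + 1)*(u - 5)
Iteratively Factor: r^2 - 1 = (r + 1)*(r - 1)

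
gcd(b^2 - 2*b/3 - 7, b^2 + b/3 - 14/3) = b + 7/3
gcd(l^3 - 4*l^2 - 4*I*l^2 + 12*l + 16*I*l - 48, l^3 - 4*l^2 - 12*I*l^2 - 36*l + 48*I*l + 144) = l^2 + l*(-4 - 6*I) + 24*I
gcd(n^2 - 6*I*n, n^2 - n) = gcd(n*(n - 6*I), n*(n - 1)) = n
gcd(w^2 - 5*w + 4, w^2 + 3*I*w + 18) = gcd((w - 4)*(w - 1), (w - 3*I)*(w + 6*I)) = 1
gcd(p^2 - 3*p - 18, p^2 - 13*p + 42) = p - 6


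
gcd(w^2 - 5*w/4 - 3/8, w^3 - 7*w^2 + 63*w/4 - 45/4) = w - 3/2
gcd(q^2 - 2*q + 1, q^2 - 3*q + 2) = q - 1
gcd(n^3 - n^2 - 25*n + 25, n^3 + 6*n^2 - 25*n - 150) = n^2 - 25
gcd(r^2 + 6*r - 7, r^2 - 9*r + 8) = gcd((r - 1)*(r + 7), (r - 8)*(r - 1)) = r - 1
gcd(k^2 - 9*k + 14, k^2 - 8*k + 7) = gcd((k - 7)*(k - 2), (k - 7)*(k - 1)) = k - 7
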